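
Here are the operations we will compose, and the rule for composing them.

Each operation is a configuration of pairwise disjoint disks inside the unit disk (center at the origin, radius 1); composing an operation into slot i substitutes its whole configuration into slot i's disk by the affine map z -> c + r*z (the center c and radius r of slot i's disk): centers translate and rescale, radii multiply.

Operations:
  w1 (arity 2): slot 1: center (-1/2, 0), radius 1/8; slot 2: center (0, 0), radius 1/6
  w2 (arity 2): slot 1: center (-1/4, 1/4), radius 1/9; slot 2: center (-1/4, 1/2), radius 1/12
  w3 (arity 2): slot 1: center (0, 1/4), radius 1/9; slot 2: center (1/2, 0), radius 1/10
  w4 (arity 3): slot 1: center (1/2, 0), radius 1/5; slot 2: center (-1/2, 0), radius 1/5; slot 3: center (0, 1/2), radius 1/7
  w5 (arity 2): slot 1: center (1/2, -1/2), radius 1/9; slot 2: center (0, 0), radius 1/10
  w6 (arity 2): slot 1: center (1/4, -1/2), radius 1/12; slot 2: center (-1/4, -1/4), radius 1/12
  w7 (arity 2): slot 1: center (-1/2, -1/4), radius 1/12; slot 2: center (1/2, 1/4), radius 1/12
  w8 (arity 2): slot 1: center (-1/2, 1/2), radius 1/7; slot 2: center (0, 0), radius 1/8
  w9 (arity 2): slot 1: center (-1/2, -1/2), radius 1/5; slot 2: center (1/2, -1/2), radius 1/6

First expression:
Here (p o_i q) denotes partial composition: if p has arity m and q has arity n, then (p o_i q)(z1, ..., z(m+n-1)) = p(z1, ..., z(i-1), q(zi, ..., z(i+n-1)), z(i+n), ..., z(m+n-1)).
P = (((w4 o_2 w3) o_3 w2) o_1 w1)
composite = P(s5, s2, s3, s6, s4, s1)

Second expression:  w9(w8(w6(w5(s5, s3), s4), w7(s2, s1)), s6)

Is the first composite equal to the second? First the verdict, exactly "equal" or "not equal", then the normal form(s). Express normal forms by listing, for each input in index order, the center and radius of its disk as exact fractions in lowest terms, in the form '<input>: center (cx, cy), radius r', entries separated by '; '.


not equal; first: s1: center (0, 1/2), radius 1/7; s2: center (1/2, 0), radius 1/30; s3: center (-1/2, 1/20), radius 1/45; s4: center (-81/200, 1/100), radius 1/600; s5: center (2/5, 0), radius 1/40; s6: center (-81/200, 1/200), radius 1/450; second: s1: center (-39/80, -79/160), radius 1/480; s2: center (-41/80, -81/160), radius 1/480; s3: center (-83/140, -29/70), radius 1/4200; s4: center (-17/28, -57/140), radius 1/420; s5: center (-71/120, -349/840), radius 1/3780; s6: center (1/2, -1/2), radius 1/6

The first composite normalizes to s1: center (0, 1/2), radius 1/7; s2: center (1/2, 0), radius 1/30; s3: center (-1/2, 1/20), radius 1/45; s4: center (-81/200, 1/100), radius 1/600; s5: center (2/5, 0), radius 1/40; s6: center (-81/200, 1/200), radius 1/450
The second composite normalizes to s1: center (-39/80, -79/160), radius 1/480; s2: center (-41/80, -81/160), radius 1/480; s3: center (-83/140, -29/70), radius 1/4200; s4: center (-17/28, -57/140), radius 1/420; s5: center (-71/120, -349/840), radius 1/3780; s6: center (1/2, -1/2), radius 1/6
The normal forms differ: not equal.


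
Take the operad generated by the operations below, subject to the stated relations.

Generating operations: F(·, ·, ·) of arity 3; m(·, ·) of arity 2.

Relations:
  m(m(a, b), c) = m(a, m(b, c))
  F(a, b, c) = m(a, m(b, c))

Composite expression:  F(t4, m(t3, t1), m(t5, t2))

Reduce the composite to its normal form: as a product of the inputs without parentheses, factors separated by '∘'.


Under associativity of F, the answer is the t's in reading order.
m(t3, t1) flattens to t3 ∘ t1
m(t5, t2) flattens to t5 ∘ t2
F(t4, m(t3, t1), m(t5, t2)) flattens to t4 ∘ t3 ∘ t1 ∘ t5 ∘ t2

t4 ∘ t3 ∘ t1 ∘ t5 ∘ t2


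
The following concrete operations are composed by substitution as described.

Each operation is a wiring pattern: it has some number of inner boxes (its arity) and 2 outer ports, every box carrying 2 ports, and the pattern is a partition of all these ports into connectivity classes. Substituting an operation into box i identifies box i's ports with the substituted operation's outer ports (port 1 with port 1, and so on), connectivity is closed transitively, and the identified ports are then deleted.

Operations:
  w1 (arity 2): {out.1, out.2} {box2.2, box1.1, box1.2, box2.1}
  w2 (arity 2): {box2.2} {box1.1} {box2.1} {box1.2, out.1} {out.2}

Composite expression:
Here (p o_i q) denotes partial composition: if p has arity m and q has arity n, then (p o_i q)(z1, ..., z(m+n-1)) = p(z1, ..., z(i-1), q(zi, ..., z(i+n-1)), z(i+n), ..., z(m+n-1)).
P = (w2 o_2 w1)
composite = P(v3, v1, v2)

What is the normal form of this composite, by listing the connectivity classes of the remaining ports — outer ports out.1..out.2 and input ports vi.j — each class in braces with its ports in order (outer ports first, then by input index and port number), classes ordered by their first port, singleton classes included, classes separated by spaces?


{out.1, v3.2} {out.2} {v1.1, v1.2, v2.1, v2.2} {v3.1}

After gluing at w2, chains via deleted ports link the v-ports.
through w1, on inputs (v1, v2): {out.1, out.2} {v1.1, v1.2, v2.1, v2.2} (out.j = stage outer ports)
through w2, on inputs (v3, v1, v2): {out.1, v3.2} {out.2} {v1.1, v1.2, v2.1, v2.2} {v3.1} (out.j = stage outer ports)


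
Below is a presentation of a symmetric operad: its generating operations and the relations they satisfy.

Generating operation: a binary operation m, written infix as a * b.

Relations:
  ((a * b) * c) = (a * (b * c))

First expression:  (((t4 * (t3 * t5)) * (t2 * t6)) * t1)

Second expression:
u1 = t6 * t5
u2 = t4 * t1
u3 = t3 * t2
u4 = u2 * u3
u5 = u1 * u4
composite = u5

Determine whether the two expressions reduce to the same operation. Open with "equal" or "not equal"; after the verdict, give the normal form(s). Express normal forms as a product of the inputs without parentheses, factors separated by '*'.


not equal; first: t4 * t3 * t5 * t2 * t6 * t1; second: t6 * t5 * t4 * t1 * t3 * t2

In normal form, the first expression is t4 * t3 * t5 * t2 * t6 * t1
In normal form, the second expression is t6 * t5 * t4 * t1 * t3 * t2
The forms do not match — not equal.


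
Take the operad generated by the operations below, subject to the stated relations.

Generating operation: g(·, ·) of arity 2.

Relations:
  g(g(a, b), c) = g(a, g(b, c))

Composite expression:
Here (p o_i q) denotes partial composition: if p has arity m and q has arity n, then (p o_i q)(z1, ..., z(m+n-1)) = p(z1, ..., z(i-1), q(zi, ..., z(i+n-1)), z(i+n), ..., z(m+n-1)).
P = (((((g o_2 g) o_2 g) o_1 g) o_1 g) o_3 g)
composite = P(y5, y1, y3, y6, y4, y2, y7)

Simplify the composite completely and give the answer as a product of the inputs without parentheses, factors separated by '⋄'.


y5 ⋄ y1 ⋄ y3 ⋄ y6 ⋄ y4 ⋄ y2 ⋄ y7

The g-tree's shape is irrelevant; the y-reading-order decides.
g(y5, y1) flattens to y5 ⋄ y1
g(y3, y6) flattens to y3 ⋄ y6
g(g(y5, y1), g(y3, y6)) flattens to y5 ⋄ y1 ⋄ y3 ⋄ y6
g(y4, y2) flattens to y4 ⋄ y2
g(g(y4, y2), y7) flattens to y4 ⋄ y2 ⋄ y7
g(g(g(y5, y1), g(y3, y6)), g(g(y4, y2), y7)) flattens to y5 ⋄ y1 ⋄ y3 ⋄ y6 ⋄ y4 ⋄ y2 ⋄ y7


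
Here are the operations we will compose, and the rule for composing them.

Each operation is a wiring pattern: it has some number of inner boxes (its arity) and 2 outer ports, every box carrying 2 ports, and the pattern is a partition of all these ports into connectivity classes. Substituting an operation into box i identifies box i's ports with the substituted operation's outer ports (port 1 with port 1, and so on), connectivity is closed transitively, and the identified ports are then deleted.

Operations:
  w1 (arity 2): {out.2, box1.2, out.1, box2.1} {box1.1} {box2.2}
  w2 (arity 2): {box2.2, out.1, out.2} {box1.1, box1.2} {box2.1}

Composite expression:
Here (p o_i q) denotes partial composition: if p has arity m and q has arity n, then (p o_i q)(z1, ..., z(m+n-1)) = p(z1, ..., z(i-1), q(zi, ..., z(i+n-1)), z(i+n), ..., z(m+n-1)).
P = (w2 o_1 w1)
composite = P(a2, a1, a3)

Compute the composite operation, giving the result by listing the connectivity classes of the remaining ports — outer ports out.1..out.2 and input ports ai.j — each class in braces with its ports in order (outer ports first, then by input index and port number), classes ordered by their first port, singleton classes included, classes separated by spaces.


{out.1, out.2, a3.2} {a1.1, a2.2} {a1.2} {a2.1} {a3.1}

Treat the ports identified at w2 as solder joints: merge, then drop.
after w1, the pattern on (a2, a1) reads {out.1, out.2, a1.1, a2.2} {a1.2} {a2.1} (out.j = its outer ports)
after w2, the pattern on (a2, a1, a3) reads {out.1, out.2, a3.2} {a1.1, a2.2} {a1.2} {a2.1} {a3.1} (out.j = its outer ports)


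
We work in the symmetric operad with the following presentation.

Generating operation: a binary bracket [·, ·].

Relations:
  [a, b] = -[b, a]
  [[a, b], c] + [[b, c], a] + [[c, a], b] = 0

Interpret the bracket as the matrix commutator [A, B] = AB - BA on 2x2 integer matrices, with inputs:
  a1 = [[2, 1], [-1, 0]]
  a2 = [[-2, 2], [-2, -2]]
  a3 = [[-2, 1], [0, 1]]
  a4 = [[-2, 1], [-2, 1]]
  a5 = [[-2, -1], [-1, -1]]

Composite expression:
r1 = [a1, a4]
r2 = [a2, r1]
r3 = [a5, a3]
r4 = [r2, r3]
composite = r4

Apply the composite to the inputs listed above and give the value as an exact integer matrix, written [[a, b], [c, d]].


[a1, a4] = [[-1, 5], [7, 1]]
[a2, [a1, a4]] = [[24, 4], [4, -24]]
[a5, a3] = [[1, -4], [3, -1]]
[[a2, [a1, a4]], [a5, a3]] = [[28, -200], [-136, -28]]

[[28, -200], [-136, -28]]


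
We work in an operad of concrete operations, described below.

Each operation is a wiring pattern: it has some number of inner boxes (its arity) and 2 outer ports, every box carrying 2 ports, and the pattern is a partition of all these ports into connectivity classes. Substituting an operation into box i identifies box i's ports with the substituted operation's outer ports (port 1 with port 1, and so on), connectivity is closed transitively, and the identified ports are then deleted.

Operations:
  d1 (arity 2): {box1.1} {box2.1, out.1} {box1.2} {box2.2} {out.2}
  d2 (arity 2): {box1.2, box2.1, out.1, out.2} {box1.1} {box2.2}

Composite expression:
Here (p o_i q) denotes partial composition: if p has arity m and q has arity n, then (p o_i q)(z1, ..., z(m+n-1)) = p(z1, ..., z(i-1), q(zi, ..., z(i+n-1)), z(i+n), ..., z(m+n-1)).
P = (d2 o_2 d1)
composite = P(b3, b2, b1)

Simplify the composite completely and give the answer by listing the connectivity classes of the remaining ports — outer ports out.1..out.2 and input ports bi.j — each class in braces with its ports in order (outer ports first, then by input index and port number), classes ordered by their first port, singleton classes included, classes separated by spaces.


{out.1, out.2, b1.1, b3.2} {b1.2} {b2.1} {b2.2} {b3.1}

Reachability decides: close wires over d2-identified ports.
after d1, the pattern on (b2, b1) reads {out.1, b1.1} {out.2} {b1.2} {b2.1} {b2.2} (out.j = its outer ports)
after d2, the pattern on (b3, b2, b1) reads {out.1, out.2, b1.1, b3.2} {b1.2} {b2.1} {b2.2} {b3.1} (out.j = its outer ports)


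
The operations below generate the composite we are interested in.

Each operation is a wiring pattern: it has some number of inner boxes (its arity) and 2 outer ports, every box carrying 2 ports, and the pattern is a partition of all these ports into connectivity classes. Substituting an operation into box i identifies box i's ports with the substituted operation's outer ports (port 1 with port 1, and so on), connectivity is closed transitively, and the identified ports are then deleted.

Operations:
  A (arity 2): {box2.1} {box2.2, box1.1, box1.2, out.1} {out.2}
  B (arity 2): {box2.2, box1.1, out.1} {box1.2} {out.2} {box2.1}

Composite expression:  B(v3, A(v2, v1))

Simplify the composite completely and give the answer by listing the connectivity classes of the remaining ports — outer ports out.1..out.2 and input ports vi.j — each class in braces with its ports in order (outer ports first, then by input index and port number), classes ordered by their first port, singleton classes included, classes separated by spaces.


{out.1, v3.1} {out.2} {v1.1} {v1.2, v2.1, v2.2} {v3.2}


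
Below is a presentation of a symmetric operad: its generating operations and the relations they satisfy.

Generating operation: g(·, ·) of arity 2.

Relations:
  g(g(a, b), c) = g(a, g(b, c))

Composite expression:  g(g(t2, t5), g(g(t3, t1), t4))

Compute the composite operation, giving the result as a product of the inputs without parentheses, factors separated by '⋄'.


t2 ⋄ t5 ⋄ t3 ⋄ t1 ⋄ t4

All parenthesizations of g agree; list the t-inputs left to right.
g(t2, t5) collapses to t2 ⋄ t5
g(t3, t1) collapses to t3 ⋄ t1
g(g(t3, t1), t4) collapses to t3 ⋄ t1 ⋄ t4
g(g(t2, t5), g(g(t3, t1), t4)) collapses to t2 ⋄ t5 ⋄ t3 ⋄ t1 ⋄ t4


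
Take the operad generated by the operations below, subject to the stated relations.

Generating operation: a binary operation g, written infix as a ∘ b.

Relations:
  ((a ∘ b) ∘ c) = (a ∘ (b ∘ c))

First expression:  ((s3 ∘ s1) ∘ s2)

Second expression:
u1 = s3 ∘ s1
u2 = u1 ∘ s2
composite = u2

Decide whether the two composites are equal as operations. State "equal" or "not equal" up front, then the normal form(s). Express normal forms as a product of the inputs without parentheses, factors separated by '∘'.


equal; both compose to s3 ∘ s1 ∘ s2

The first expression reduces to s3 ∘ s1 ∘ s2
The second expression reduces to s3 ∘ s1 ∘ s2
One common form — equal.


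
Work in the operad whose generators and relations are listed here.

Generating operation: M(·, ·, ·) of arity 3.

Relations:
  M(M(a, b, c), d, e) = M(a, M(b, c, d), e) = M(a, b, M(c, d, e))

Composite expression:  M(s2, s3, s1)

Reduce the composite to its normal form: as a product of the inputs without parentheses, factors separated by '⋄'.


The M-tree's shape is irrelevant; the s-reading-order decides.
M(s2, s3, s1) spells out as s2 ⋄ s3 ⋄ s1

s2 ⋄ s3 ⋄ s1


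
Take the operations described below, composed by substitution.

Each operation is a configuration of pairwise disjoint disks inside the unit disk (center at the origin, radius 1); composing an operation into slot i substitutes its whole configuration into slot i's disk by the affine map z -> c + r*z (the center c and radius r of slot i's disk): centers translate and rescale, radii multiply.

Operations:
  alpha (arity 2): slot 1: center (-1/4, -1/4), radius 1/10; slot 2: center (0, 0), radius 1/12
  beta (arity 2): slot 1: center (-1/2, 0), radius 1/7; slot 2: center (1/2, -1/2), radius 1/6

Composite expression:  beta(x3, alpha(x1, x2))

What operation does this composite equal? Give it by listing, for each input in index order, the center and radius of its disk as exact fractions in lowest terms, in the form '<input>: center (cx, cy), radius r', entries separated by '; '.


x1: center (11/24, -13/24), radius 1/60; x2: center (1/2, -1/2), radius 1/72; x3: center (-1/2, 0), radius 1/7

Follow each x-input down from beta: c' goes to c + r*c', radius to r*r'.
input x3: composing its 1 substitution step yields center (-1/2, 0), radius 1/7
input x1: composing its 2 substitution steps yields center (11/24, -13/24), radius 1/60
input x2: composing its 2 substitution steps yields center (1/2, -1/2), radius 1/72


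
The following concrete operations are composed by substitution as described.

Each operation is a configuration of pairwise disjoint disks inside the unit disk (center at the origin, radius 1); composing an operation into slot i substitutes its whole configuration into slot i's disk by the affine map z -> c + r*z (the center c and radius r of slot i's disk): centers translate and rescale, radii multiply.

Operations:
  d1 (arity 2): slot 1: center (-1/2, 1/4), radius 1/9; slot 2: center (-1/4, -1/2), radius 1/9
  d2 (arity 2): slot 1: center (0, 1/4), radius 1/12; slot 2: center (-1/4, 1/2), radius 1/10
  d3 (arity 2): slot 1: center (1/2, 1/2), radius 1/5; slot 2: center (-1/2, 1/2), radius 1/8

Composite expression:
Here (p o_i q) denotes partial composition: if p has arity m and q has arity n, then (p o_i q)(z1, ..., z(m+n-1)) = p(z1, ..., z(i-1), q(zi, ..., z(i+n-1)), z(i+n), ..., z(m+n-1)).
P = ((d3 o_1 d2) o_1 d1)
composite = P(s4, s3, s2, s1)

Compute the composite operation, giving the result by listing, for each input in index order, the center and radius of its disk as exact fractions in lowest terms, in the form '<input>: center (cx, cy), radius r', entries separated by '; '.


s1: center (-1/2, 1/2), radius 1/8; s2: center (9/20, 3/5), radius 1/50; s3: center (119/240, 13/24), radius 1/540; s4: center (59/120, 133/240), radius 1/540


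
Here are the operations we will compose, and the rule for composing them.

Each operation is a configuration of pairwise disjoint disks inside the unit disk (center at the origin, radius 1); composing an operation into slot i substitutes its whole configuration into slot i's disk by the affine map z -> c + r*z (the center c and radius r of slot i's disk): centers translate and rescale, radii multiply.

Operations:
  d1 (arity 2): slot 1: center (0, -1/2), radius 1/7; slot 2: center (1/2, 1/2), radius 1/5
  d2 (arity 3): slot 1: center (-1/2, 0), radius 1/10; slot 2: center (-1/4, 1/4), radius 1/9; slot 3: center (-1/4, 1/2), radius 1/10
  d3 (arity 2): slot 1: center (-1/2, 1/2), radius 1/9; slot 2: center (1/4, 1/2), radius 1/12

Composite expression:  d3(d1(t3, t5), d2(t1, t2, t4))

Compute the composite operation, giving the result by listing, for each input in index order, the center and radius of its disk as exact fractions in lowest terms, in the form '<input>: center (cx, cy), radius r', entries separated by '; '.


Below d3, radii multiply path by path; the t-disk centers shift.
t3: after 2 affine steps, its disk has center (-1/2, 4/9), radius 1/63
t5: after 2 affine steps, its disk has center (-4/9, 5/9), radius 1/45
t1: after 2 affine steps, its disk has center (5/24, 1/2), radius 1/120
t2: after 2 affine steps, its disk has center (11/48, 25/48), radius 1/108
t4: after 2 affine steps, its disk has center (11/48, 13/24), radius 1/120

t1: center (5/24, 1/2), radius 1/120; t2: center (11/48, 25/48), radius 1/108; t3: center (-1/2, 4/9), radius 1/63; t4: center (11/48, 13/24), radius 1/120; t5: center (-4/9, 5/9), radius 1/45


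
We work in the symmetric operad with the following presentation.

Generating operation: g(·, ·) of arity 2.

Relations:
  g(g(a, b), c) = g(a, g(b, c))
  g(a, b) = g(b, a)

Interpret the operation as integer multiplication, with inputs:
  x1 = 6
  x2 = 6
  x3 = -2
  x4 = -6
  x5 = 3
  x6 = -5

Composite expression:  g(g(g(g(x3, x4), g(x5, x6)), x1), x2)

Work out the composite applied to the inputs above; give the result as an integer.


-6480

g(x3, x4) = 12
g(x5, x6) = -15
g(g(x3, x4), g(x5, x6)) = -180
g(g(g(x3, x4), g(x5, x6)), x1) = -1080
g(g(g(g(x3, x4), g(x5, x6)), x1), x2) = -6480


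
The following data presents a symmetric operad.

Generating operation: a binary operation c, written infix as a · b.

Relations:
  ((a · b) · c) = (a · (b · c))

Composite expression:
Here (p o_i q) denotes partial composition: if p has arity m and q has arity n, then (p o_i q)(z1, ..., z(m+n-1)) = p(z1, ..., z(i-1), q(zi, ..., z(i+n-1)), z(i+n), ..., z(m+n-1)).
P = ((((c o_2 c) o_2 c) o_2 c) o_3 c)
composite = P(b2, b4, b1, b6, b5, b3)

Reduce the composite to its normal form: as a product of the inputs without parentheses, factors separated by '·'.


b2 · b4 · b1 · b6 · b5 · b3

Under associativity of c, the answer is the b's in reading order.
(b1 · b6) flattens to b1 · b6
(b4 · (b1 · b6)) flattens to b4 · b1 · b6
((b4 · (b1 · b6)) · b5) flattens to b4 · b1 · b6 · b5
(((b4 · (b1 · b6)) · b5) · b3) flattens to b4 · b1 · b6 · b5 · b3
(b2 · (((b4 · (b1 · b6)) · b5) · b3)) flattens to b2 · b4 · b1 · b6 · b5 · b3


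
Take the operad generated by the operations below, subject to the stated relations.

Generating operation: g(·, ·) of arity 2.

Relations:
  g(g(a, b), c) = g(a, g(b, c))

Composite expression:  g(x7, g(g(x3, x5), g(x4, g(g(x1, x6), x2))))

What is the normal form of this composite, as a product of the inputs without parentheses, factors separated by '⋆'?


x7 ⋆ x3 ⋆ x5 ⋆ x4 ⋆ x1 ⋆ x6 ⋆ x2


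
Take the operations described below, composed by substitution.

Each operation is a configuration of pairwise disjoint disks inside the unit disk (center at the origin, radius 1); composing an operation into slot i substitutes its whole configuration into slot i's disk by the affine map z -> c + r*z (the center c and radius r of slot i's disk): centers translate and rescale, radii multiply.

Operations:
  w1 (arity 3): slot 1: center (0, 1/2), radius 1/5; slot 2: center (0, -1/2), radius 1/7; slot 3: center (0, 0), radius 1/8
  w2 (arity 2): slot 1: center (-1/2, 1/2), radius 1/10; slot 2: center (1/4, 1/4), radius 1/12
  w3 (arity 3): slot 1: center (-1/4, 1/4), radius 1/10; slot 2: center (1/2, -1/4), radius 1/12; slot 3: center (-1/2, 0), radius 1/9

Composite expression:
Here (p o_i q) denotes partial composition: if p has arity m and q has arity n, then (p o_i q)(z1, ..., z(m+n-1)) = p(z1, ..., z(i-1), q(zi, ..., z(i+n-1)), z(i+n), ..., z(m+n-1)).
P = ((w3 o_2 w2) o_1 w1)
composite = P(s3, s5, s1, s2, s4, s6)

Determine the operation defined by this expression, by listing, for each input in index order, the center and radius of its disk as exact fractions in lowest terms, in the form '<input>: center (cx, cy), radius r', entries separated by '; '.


s1: center (-1/4, 1/4), radius 1/80; s2: center (11/24, -5/24), radius 1/120; s3: center (-1/4, 3/10), radius 1/50; s4: center (25/48, -11/48), radius 1/144; s5: center (-1/4, 1/5), radius 1/70; s6: center (-1/2, 0), radius 1/9

Each s-disk chains the slot maps above it in w3; radii multiply.
tracing s3 down its 2-map path: center (-1/4, 3/10), radius 1/50
tracing s5 down its 2-map path: center (-1/4, 1/5), radius 1/70
tracing s1 down its 2-map path: center (-1/4, 1/4), radius 1/80
tracing s2 down its 2-map path: center (11/24, -5/24), radius 1/120
tracing s4 down its 2-map path: center (25/48, -11/48), radius 1/144
tracing s6 down its 1-map path: center (-1/2, 0), radius 1/9


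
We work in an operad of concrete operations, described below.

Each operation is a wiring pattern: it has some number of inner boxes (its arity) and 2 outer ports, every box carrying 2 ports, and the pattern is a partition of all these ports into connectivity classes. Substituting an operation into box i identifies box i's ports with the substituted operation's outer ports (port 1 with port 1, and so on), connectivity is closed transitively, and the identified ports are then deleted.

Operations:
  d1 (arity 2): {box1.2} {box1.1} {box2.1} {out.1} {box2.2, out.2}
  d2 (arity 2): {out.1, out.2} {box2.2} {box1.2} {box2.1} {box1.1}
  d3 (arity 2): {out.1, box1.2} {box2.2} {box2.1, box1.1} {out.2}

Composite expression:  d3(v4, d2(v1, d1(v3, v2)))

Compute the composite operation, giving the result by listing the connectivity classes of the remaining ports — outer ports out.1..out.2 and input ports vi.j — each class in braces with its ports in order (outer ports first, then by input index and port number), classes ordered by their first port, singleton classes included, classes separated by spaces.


{out.1, v4.2} {out.2} {v1.1} {v1.2} {v2.1} {v2.2} {v3.1} {v3.2} {v4.1}

Treat the ports identified at d3 as solder joints: merge, then drop.
stage d1: inputs (v3, v2), connectivity {out.1} {out.2, v2.2} {v2.1} {v3.1} {v3.2}, out.j its boundary
stage d2: inputs (v1, v3, v2), connectivity {out.1, out.2} {v1.1} {v1.2} {v2.1} {v2.2} {v3.1} {v3.2}, out.j its boundary
stage d3: inputs (v4, v1, v3, v2), connectivity {out.1, v4.2} {out.2} {v1.1} {v1.2} {v2.1} {v2.2} {v3.1} {v3.2} {v4.1}, out.j its boundary


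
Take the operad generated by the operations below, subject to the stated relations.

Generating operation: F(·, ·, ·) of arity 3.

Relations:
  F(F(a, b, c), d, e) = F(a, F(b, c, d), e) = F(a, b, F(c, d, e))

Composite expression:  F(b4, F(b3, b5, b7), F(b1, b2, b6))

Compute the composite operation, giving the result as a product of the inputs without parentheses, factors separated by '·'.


b4 · b3 · b5 · b7 · b1 · b2 · b6

Key point: F is associative — brackets drop, the b-order remains.
F(b3, b5, b7) reduces to b3 · b5 · b7
F(b1, b2, b6) reduces to b1 · b2 · b6
F(b4, F(b3, b5, b7), F(b1, b2, b6)) reduces to b4 · b3 · b5 · b7 · b1 · b2 · b6


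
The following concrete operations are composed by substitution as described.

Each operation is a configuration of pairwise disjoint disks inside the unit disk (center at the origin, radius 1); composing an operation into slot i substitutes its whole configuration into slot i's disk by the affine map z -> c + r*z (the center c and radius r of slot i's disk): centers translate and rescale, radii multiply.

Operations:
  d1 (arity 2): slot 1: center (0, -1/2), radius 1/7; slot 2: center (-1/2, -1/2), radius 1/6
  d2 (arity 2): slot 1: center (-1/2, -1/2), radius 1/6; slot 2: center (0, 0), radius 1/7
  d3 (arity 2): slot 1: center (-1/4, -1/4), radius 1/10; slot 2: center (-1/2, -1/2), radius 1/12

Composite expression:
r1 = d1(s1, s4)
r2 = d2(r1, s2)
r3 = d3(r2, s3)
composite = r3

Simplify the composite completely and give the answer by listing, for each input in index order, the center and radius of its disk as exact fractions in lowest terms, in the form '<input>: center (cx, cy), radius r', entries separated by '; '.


s1: center (-3/10, -37/120), radius 1/420; s2: center (-1/4, -1/4), radius 1/70; s3: center (-1/2, -1/2), radius 1/12; s4: center (-37/120, -37/120), radius 1/360

Nesting under d3 composes maps z -> c + r*z down each s-path.
s1 passes through 3 substitutions, ending at center (-3/10, -37/120), radius 1/420
s4 passes through 3 substitutions, ending at center (-37/120, -37/120), radius 1/360
s2 passes through 2 substitutions, ending at center (-1/4, -1/4), radius 1/70
s3 passes through 1 substitution, ending at center (-1/2, -1/2), radius 1/12


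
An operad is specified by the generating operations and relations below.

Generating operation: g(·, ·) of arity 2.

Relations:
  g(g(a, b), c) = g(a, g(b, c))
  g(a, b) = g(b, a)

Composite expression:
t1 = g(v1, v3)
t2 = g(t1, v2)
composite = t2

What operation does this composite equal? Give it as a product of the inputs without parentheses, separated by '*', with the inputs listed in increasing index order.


With g associative and commutative, the v-input set is all that matters.
g(v1, v3) unparenthesizes to v1 * v3
g(g(v1, v3), v2) unparenthesizes to v1 * v3 * v2
commutativity sorts the factors: v1 * v2 * v3

v1 * v2 * v3


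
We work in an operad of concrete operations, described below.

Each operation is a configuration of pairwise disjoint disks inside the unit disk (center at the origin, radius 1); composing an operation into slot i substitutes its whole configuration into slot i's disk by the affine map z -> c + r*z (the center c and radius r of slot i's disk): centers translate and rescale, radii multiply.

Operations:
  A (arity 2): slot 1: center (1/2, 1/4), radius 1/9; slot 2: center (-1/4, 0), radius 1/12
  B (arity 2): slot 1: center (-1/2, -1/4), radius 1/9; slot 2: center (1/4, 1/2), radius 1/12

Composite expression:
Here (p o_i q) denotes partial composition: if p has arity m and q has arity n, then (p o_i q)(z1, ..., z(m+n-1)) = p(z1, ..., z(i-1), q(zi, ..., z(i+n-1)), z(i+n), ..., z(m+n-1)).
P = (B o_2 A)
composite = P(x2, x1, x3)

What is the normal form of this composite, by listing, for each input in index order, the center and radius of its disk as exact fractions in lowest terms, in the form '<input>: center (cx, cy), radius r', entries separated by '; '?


x1: center (7/24, 25/48), radius 1/108; x2: center (-1/2, -1/4), radius 1/9; x3: center (11/48, 1/2), radius 1/144

Only the slot chain above each x matters under B; compose those maps.
x2 passes through 1 substitution, ending at center (-1/2, -1/4), radius 1/9
x1 passes through 2 substitutions, ending at center (7/24, 25/48), radius 1/108
x3 passes through 2 substitutions, ending at center (11/48, 1/2), radius 1/144


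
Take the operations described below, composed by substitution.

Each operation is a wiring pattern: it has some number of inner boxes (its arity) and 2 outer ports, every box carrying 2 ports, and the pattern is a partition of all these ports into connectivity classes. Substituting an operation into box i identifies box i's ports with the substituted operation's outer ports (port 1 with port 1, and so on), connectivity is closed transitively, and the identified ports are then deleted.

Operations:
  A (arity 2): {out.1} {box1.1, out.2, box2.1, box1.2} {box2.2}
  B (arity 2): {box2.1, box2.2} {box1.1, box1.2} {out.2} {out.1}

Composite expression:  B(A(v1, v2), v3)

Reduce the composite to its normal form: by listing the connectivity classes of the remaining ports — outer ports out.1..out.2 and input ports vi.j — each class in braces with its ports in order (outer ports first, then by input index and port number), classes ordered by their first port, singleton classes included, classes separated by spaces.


{out.1} {out.2} {v1.1, v1.2, v2.1} {v2.2} {v3.1, v3.2}

Two ports join when wires chain via B-identified ports.
through A, on inputs (v1, v2): {out.1} {out.2, v1.1, v1.2, v2.1} {v2.2} (out.j = stage outer ports)
through B, on inputs (v1, v2, v3): {out.1} {out.2} {v1.1, v1.2, v2.1} {v2.2} {v3.1, v3.2} (out.j = stage outer ports)


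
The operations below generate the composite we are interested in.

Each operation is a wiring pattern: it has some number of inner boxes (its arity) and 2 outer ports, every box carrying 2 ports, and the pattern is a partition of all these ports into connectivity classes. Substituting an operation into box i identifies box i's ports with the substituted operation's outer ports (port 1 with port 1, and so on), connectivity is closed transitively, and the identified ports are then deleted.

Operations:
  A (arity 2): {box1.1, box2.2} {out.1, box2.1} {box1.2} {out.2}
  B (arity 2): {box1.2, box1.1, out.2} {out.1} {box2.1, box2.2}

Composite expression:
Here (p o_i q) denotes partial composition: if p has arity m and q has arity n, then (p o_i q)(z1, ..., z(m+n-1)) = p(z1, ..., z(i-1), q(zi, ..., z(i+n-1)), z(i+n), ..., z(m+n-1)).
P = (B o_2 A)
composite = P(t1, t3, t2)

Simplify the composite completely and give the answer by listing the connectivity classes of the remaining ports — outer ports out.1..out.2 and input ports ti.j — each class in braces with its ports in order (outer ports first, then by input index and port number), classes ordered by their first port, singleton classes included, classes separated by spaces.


{out.1} {out.2, t1.1, t1.2} {t2.1} {t2.2, t3.1} {t3.2}


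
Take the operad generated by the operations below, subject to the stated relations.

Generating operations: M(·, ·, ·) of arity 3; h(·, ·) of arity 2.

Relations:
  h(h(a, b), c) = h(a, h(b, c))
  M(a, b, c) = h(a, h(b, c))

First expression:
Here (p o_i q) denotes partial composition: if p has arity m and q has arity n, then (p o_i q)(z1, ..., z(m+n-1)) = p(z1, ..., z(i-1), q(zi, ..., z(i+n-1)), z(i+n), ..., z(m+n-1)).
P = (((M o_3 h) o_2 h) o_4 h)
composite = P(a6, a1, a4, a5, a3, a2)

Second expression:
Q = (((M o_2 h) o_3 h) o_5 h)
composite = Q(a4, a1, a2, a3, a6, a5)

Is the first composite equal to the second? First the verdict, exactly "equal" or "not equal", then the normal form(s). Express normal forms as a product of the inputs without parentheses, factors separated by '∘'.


The first expression reduces to a6 ∘ a1 ∘ a4 ∘ a5 ∘ a3 ∘ a2
The second expression reduces to a4 ∘ a1 ∘ a2 ∘ a3 ∘ a6 ∘ a5
The forms do not match — not equal.

not equal: they reduce to a6 ∘ a1 ∘ a4 ∘ a5 ∘ a3 ∘ a2 and a4 ∘ a1 ∘ a2 ∘ a3 ∘ a6 ∘ a5


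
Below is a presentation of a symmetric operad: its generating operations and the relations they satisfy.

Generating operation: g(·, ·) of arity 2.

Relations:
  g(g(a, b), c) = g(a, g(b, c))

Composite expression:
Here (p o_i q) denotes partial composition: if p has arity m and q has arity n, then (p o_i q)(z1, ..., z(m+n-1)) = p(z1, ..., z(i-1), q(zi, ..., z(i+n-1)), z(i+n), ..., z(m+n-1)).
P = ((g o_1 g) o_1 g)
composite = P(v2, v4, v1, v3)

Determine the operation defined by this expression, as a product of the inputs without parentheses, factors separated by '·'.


v2 · v4 · v1 · v3

Associativity of g dissolves the nesting; only the v-input order survives.
g(v2, v4) flattens to v2 · v4
g(g(v2, v4), v1) flattens to v2 · v4 · v1
g(g(g(v2, v4), v1), v3) flattens to v2 · v4 · v1 · v3


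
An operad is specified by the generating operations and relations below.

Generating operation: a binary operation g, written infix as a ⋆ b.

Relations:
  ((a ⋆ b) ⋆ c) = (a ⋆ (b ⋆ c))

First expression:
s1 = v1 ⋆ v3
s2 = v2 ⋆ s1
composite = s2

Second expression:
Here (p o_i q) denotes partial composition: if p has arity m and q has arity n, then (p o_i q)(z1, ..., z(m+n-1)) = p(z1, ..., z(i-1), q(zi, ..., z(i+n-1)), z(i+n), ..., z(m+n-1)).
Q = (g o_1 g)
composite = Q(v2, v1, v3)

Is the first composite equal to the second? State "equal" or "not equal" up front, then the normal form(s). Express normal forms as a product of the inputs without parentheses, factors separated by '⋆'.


equal; the common form is v2 ⋆ v1 ⋆ v3

Reducing the first expression gives v2 ⋆ v1 ⋆ v3
Reducing the second expression gives v2 ⋆ v1 ⋆ v3
Identical normal forms: equal.


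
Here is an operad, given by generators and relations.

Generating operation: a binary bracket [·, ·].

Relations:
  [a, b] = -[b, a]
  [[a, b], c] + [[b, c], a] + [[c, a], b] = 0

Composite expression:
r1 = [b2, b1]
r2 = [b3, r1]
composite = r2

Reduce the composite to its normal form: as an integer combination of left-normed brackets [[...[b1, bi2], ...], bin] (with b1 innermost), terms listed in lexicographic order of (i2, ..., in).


[[b1, b2], b3]

Expand each bracket as ab - ba; the b1-initial words give the coefficients.
Composite bracket: [b3, [b2, b1]]
Under [a, b] = ab - ba we get 4 signed associative words (2^2 = 4).
Collect the words opening with b1:
  from b1b2b3, sign +1: term +[[b1, b2], b3]


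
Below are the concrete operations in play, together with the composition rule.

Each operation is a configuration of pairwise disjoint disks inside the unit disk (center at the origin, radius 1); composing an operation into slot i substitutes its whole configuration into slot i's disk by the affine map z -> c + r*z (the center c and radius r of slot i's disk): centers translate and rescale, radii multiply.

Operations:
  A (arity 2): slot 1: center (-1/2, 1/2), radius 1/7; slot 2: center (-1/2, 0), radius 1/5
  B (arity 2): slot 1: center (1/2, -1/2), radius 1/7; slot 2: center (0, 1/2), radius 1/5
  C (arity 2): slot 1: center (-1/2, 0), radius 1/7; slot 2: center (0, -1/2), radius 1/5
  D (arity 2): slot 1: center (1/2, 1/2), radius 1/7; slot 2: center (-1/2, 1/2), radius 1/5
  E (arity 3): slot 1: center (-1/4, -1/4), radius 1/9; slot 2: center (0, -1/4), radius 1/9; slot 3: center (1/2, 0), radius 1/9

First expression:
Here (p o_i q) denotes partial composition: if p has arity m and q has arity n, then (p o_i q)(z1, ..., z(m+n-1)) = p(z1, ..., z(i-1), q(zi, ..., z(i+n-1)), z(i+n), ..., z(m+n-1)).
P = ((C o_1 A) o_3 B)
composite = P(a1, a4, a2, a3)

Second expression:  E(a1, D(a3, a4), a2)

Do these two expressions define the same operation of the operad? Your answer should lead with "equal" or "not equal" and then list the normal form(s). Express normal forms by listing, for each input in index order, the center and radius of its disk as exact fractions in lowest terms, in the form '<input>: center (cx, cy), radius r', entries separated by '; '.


The first composite normalizes to a1: center (-4/7, 1/14), radius 1/49; a2: center (1/10, -3/5), radius 1/35; a3: center (0, -2/5), radius 1/25; a4: center (-4/7, 0), radius 1/35
The second composite normalizes to a1: center (-1/4, -1/4), radius 1/9; a2: center (1/2, 0), radius 1/9; a3: center (1/18, -7/36), radius 1/63; a4: center (-1/18, -7/36), radius 1/45
Distinct normal forms: not equal.

not equal; first: a1: center (-4/7, 1/14), radius 1/49; a2: center (1/10, -3/5), radius 1/35; a3: center (0, -2/5), radius 1/25; a4: center (-4/7, 0), radius 1/35; second: a1: center (-1/4, -1/4), radius 1/9; a2: center (1/2, 0), radius 1/9; a3: center (1/18, -7/36), radius 1/63; a4: center (-1/18, -7/36), radius 1/45


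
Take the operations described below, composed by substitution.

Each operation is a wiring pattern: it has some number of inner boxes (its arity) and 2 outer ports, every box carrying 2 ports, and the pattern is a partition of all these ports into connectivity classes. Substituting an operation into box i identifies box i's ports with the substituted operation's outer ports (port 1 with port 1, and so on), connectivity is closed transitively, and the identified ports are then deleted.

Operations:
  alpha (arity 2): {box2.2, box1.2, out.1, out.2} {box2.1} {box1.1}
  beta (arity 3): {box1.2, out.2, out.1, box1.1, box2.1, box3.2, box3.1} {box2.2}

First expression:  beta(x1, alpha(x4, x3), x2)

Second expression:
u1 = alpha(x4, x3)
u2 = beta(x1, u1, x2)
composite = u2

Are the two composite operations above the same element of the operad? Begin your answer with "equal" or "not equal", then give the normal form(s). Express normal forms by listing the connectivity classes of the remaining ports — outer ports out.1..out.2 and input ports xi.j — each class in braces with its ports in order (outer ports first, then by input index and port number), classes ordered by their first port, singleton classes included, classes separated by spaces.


The first expression, normalized: {out.1, out.2, x1.1, x1.2, x2.1, x2.2, x3.2, x4.2} {x3.1} {x4.1}
The second expression, normalized: {out.1, out.2, x1.1, x1.2, x2.1, x2.2, x3.2, x4.2} {x3.1} {x4.1}
Same normal form: equal.

equal: each reduces to {out.1, out.2, x1.1, x1.2, x2.1, x2.2, x3.2, x4.2} {x3.1} {x4.1}


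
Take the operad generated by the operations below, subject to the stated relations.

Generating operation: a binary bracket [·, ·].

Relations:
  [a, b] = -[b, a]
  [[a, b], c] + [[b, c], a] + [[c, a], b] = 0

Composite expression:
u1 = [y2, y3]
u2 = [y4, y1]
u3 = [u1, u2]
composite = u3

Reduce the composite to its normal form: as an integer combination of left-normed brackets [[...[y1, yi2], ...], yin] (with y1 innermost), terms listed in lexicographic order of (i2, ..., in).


[[[y1, y4], y2], y3] - [[[y1, y4], y3], y2]

A multilinear Lie element is pinned by y1-initial words (y1 innermost).
Composite bracket: [[y2, y3], [y4, y1]]
Expanding via [a, b] = ab - ba: 8 signed words (2^3 = 8).
Coefficients come from the y1-initial words:
  word y1y4y2y3 has sign +1, contributing +[[[y1, y4], y2], y3]
  word y1y4y3y2 has sign -1, contributing -[[[y1, y4], y3], y2]


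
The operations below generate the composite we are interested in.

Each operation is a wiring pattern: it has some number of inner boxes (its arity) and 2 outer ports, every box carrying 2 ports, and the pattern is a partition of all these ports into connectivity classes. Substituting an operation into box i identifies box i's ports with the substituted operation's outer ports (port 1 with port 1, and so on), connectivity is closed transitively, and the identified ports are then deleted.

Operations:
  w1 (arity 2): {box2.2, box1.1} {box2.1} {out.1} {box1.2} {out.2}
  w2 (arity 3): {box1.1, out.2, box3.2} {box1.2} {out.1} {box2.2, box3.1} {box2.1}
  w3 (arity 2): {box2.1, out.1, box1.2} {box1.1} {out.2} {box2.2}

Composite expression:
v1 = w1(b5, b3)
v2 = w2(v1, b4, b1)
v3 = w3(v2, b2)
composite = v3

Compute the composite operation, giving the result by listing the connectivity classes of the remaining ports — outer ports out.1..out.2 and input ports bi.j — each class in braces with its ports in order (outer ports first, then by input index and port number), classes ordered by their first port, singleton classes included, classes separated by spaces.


Treat the ports identified at w3 as solder joints: merge, then drop.
w1 over (b5, b3) gives {out.1} {out.2} {b3.1} {b3.2, b5.1} {b5.2}, out.j being that stage's outer ports
w2 over (b5, b3, b4, b1) gives {out.1} {out.2, b1.2} {b1.1, b4.2} {b3.1} {b3.2, b5.1} {b4.1} {b5.2}, out.j being that stage's outer ports
w3 over (b5, b3, b4, b1, b2) gives {out.1, b1.2, b2.1} {out.2} {b1.1, b4.2} {b2.2} {b3.1} {b3.2, b5.1} {b4.1} {b5.2}, out.j being that stage's outer ports

{out.1, b1.2, b2.1} {out.2} {b1.1, b4.2} {b2.2} {b3.1} {b3.2, b5.1} {b4.1} {b5.2}
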